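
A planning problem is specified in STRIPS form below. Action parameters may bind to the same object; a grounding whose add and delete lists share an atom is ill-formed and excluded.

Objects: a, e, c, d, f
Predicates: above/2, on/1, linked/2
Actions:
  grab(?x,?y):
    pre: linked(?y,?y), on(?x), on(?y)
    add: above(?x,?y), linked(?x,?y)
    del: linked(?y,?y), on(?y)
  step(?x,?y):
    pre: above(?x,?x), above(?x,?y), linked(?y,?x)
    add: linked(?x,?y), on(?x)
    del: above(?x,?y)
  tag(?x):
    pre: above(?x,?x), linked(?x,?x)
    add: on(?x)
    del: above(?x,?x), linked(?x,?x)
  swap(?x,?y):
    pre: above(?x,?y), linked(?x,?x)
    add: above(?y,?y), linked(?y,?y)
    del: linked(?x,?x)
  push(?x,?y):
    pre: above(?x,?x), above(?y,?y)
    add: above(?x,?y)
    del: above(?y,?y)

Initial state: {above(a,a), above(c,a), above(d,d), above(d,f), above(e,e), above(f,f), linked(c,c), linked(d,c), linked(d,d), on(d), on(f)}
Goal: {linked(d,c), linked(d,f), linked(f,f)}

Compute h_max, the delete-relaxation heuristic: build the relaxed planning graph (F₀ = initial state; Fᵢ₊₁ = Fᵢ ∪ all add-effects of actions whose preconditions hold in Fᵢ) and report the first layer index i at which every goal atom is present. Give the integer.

F0 = init (11 atoms)
F1 = F0 ∪ {above(a,d), above(a,e), above(a,f), above(d,a), above(d,e), above(e,a), above(e,d), above(e,f), above(f,a), above(f,d), above(f,e), linked(a,a), linked(f,d), linked(f,f)}  (25 atoms)
F2 = F1 ∪ {linked(d,f), linked(e,e), on(a)}  (28 atoms)
goal ⊆ F2  ⇒  h_max = 2

2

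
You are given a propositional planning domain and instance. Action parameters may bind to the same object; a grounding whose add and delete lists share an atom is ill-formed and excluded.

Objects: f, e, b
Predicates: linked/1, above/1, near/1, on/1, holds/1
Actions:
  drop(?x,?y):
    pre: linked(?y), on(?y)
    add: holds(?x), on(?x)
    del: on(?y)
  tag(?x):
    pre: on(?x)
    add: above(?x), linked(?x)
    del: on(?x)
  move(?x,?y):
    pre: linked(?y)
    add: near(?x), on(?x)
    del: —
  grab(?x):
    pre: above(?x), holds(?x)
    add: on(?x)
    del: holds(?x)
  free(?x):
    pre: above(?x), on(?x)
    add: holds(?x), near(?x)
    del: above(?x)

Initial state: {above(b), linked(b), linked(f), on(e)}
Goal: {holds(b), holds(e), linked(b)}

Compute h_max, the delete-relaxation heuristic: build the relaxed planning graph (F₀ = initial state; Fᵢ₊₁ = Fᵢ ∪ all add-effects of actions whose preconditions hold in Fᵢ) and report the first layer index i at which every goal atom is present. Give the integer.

F0 = init (4 atoms)
F1 = F0 ∪ {above(e), linked(e), near(b), near(e), near(f), on(b), on(f)}  (11 atoms)
F2 = F1 ∪ {above(f), holds(b), holds(e), holds(f)}  (15 atoms)
goal ⊆ F2  ⇒  h_max = 2

2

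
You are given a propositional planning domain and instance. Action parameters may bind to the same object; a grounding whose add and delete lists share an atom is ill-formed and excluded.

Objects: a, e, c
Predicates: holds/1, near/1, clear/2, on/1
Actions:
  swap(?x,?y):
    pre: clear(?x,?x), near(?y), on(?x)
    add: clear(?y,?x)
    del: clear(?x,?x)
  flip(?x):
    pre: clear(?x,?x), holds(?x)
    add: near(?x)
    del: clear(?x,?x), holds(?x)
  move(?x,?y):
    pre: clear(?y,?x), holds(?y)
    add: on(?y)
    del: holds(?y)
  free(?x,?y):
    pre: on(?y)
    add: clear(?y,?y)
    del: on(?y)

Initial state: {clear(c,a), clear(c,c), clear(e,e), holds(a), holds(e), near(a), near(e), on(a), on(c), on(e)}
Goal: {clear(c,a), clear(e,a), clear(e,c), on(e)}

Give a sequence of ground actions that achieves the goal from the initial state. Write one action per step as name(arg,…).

swap(c,e); free(a,a); move(a,a); swap(a,e)

1. swap(c,e)  →  {clear(c,a), clear(e,c), clear(e,e), holds(a), holds(e), near(a), near(e), on(a), on(c), on(e)}
2. free(a,a)  →  {clear(a,a), clear(c,a), clear(e,c), clear(e,e), holds(a), holds(e), near(a), near(e), on(c), on(e)}
3. move(a,a)  →  {clear(a,a), clear(c,a), clear(e,c), clear(e,e), holds(e), near(a), near(e), on(a), on(c), on(e)}
4. swap(a,e)  →  {clear(c,a), clear(e,a), clear(e,c), clear(e,e), holds(e), near(a), near(e), on(a), on(c), on(e)}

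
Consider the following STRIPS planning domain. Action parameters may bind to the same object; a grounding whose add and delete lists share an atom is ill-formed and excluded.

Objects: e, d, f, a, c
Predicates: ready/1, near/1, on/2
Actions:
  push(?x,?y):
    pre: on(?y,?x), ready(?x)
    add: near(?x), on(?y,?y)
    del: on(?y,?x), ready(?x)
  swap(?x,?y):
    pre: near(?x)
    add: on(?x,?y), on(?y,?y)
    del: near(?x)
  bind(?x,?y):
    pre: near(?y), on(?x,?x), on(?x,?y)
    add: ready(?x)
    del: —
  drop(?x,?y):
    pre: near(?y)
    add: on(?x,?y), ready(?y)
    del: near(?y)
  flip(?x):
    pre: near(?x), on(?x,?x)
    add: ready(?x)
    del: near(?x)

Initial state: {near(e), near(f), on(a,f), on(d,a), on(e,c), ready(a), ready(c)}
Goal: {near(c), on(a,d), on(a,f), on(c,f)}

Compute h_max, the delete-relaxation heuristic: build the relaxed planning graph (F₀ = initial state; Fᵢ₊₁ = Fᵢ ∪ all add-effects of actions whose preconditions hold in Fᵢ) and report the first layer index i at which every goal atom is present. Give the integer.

2

F0 = init (7 atoms)
F1 = F0 ∪ {near(a), near(c), on(a,a), on(a,e), on(c,c), on(c,e), on(c,f), on(d,d), on(d,e), on(d,f), on(e,a), on(e,d), on(e,e), on(e,f), on(f,a), on(f,c), on(f,d), on(f,e), on(f,f), ready(e), ready(f)}  (28 atoms)
F2 = F1 ∪ {on(a,c), on(a,d), on(c,a), on(c,d), on(d,c), ready(d)}  (34 atoms)
goal ⊆ F2  ⇒  h_max = 2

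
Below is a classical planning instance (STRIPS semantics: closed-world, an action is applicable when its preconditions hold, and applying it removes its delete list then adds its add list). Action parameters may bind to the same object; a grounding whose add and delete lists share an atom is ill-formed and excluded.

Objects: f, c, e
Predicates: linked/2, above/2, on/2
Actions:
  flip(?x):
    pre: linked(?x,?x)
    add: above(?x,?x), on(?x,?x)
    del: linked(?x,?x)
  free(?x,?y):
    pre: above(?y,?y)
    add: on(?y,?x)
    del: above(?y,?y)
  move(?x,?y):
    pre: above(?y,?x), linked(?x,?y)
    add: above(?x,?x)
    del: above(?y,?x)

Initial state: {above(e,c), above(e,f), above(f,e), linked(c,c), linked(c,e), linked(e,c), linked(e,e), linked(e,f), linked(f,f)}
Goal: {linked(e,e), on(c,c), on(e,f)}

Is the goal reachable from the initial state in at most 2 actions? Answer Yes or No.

1. flip(c)  →  {above(c,c), above(e,c), above(e,f), above(f,e), linked(c,e), linked(e,c), linked(e,e), linked(e,f), linked(f,f), on(c,c)}
2. move(e,f)  →  {above(c,c), above(e,c), above(e,e), above(e,f), linked(c,e), linked(e,c), linked(e,e), linked(e,f), linked(f,f), on(c,c)}
3. free(f,e)  →  {above(c,c), above(e,c), above(e,f), linked(c,e), linked(e,c), linked(e,e), linked(e,f), linked(f,f), on(c,c), on(e,f)}
optimal plan length = 3; 3 > 2

No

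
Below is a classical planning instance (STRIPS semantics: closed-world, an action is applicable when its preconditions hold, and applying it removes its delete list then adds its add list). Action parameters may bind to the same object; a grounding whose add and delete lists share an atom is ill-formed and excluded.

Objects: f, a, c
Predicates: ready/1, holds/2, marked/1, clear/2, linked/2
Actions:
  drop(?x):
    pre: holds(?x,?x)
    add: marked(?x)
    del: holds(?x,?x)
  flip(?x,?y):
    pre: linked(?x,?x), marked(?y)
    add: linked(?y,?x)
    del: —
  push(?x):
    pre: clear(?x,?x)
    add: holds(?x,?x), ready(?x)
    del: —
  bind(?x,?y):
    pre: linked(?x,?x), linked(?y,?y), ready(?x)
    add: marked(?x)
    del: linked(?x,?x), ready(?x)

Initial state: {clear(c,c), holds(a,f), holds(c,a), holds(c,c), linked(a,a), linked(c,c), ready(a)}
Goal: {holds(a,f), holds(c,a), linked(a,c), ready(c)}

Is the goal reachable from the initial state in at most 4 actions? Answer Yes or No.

Yes

1. push(c)  →  {clear(c,c), holds(a,f), holds(c,a), holds(c,c), linked(a,a), linked(c,c), ready(a), ready(c)}
2. bind(a,a)  →  {clear(c,c), holds(a,f), holds(c,a), holds(c,c), linked(c,c), marked(a), ready(c)}
3. flip(c,a)  →  {clear(c,c), holds(a,f), holds(c,a), holds(c,c), linked(a,c), linked(c,c), marked(a), ready(c)}
optimal plan length = 3; 3 ≤ 4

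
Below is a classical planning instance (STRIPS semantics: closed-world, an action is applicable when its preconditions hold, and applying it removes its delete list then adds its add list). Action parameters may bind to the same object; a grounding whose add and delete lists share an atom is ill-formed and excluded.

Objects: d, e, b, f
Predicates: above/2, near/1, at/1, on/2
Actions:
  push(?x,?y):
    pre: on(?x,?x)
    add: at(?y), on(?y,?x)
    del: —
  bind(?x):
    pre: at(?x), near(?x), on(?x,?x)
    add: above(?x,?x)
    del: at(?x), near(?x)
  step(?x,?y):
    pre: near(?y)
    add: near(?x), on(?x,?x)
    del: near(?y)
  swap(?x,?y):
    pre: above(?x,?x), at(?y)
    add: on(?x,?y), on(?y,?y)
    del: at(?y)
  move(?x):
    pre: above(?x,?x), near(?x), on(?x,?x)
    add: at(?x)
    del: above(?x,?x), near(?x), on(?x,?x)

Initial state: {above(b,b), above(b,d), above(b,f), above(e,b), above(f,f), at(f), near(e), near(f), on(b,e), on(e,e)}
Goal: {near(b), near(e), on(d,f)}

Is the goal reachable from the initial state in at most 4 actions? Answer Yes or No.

1. step(b,f)  →  {above(b,b), above(b,d), above(b,f), above(e,b), above(f,f), at(f), near(b), near(e), on(b,b), on(b,e), on(e,e)}
2. swap(b,f)  →  {above(b,b), above(b,d), above(b,f), above(e,b), above(f,f), near(b), near(e), on(b,b), on(b,e), on(b,f), on(e,e), on(f,f)}
3. push(f,d)  →  {above(b,b), above(b,d), above(b,f), above(e,b), above(f,f), at(d), near(b), near(e), on(b,b), on(b,e), on(b,f), on(d,f), on(e,e), on(f,f)}
optimal plan length = 3; 3 ≤ 4

Yes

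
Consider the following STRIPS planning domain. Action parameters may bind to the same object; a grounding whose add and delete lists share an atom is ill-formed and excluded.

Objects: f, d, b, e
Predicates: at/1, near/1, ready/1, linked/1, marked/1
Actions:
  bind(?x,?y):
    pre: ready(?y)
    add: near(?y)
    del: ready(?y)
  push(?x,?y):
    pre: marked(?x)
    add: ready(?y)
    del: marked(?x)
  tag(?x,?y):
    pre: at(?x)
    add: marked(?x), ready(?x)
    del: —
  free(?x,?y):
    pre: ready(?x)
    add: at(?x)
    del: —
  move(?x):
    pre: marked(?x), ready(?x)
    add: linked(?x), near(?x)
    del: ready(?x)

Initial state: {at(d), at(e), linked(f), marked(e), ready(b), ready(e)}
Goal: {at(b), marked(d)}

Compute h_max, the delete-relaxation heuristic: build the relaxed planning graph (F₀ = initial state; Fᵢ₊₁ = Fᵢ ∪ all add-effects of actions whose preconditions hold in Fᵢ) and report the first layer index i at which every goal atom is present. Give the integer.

1

F0 = init (6 atoms)
F1 = F0 ∪ {at(b), linked(e), marked(d), near(b), near(e), ready(d), ready(f)}  (13 atoms)
goal ⊆ F1  ⇒  h_max = 1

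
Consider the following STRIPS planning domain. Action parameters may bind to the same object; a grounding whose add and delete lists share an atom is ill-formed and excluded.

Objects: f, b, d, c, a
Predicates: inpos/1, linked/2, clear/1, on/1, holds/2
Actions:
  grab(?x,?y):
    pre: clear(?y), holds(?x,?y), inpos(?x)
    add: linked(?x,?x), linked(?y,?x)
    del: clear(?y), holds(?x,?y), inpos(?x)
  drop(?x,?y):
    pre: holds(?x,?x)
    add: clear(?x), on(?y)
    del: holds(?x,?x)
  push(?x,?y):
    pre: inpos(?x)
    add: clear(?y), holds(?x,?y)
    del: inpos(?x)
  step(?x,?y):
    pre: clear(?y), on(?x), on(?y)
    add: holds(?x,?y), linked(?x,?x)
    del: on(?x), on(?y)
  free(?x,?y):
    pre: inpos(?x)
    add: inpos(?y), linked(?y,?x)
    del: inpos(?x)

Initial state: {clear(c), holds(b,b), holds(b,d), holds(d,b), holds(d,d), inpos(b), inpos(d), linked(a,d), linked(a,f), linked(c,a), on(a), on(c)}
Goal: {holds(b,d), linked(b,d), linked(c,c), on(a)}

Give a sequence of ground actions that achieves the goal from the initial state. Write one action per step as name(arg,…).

step(c,c); free(d,b)

1. step(c,c)  →  {clear(c), holds(b,b), holds(b,d), holds(c,c), holds(d,b), holds(d,d), inpos(b), inpos(d), linked(a,d), linked(a,f), linked(c,a), linked(c,c), on(a)}
2. free(d,b)  →  {clear(c), holds(b,b), holds(b,d), holds(c,c), holds(d,b), holds(d,d), inpos(b), linked(a,d), linked(a,f), linked(b,d), linked(c,a), linked(c,c), on(a)}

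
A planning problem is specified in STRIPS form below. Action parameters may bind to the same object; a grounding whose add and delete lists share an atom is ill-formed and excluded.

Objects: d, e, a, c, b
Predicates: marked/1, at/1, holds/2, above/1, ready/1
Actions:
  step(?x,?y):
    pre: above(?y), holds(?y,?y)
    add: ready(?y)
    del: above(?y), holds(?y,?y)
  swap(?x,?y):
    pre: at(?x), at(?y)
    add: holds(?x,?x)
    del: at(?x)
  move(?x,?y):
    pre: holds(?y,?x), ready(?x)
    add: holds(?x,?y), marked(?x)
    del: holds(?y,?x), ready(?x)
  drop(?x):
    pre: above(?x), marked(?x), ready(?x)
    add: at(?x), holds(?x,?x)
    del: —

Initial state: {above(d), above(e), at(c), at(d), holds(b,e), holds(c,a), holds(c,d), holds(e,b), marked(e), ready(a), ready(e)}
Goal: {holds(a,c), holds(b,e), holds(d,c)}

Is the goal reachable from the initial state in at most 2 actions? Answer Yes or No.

No

1. swap(d,d)  →  {above(d), above(e), at(c), holds(b,e), holds(c,a), holds(c,d), holds(d,d), holds(e,b), marked(e), ready(a), ready(e)}
2. step(d,d)  →  {above(e), at(c), holds(b,e), holds(c,a), holds(c,d), holds(e,b), marked(e), ready(a), ready(d), ready(e)}
3. move(d,c)  →  {above(e), at(c), holds(b,e), holds(c,a), holds(d,c), holds(e,b), marked(d), marked(e), ready(a), ready(e)}
4. move(a,c)  →  {above(e), at(c), holds(a,c), holds(b,e), holds(d,c), holds(e,b), marked(a), marked(d), marked(e), ready(e)}
optimal plan length = 4; 4 > 2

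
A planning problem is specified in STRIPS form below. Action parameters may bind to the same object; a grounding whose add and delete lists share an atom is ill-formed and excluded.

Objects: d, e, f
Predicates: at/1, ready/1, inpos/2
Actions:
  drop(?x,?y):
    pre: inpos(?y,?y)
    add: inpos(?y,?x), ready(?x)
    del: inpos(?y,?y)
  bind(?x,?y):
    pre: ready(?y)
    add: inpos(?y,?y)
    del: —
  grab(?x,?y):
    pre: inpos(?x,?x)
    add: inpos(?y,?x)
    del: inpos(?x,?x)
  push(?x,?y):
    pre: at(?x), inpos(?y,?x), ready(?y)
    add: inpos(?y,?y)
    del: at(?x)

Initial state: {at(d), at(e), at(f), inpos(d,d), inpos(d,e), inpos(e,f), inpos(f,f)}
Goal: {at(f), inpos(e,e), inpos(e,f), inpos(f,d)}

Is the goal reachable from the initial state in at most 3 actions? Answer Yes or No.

1. drop(d,f)  →  {at(d), at(e), at(f), inpos(d,d), inpos(d,e), inpos(e,f), inpos(f,d), ready(d)}
2. drop(e,d)  →  {at(d), at(e), at(f), inpos(d,e), inpos(e,f), inpos(f,d), ready(d), ready(e)}
3. bind(d,e)  →  {at(d), at(e), at(f), inpos(d,e), inpos(e,e), inpos(e,f), inpos(f,d), ready(d), ready(e)}
optimal plan length = 3; 3 ≤ 3

Yes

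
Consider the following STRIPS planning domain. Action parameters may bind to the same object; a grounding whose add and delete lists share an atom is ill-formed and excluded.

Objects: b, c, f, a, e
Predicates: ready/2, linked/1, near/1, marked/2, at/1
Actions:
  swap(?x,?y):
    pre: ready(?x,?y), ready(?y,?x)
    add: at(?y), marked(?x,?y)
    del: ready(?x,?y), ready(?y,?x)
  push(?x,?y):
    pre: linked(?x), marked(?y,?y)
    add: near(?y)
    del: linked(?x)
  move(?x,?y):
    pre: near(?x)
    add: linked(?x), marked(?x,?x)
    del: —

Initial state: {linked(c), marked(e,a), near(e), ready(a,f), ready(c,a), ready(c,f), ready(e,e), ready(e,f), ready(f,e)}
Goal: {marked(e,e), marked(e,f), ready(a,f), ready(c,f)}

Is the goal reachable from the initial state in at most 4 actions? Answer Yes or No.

1. swap(e,f)  →  {at(f), linked(c), marked(e,a), marked(e,f), near(e), ready(a,f), ready(c,a), ready(c,f), ready(e,e)}
2. swap(e,e)  →  {at(e), at(f), linked(c), marked(e,a), marked(e,e), marked(e,f), near(e), ready(a,f), ready(c,a), ready(c,f)}
optimal plan length = 2; 2 ≤ 4

Yes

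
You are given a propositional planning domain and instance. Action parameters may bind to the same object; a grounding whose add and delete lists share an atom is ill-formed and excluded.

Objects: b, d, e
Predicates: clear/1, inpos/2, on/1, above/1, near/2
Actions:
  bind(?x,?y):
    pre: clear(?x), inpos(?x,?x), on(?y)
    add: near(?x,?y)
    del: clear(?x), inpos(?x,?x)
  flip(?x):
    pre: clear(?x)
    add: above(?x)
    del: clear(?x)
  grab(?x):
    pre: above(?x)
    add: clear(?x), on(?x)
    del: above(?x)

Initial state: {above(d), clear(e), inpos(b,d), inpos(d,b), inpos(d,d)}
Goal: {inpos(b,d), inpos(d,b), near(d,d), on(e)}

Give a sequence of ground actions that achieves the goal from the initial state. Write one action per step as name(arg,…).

flip(e); grab(d); bind(d,d); grab(e)

1. flip(e)  →  {above(d), above(e), inpos(b,d), inpos(d,b), inpos(d,d)}
2. grab(d)  →  {above(e), clear(d), inpos(b,d), inpos(d,b), inpos(d,d), on(d)}
3. bind(d,d)  →  {above(e), inpos(b,d), inpos(d,b), near(d,d), on(d)}
4. grab(e)  →  {clear(e), inpos(b,d), inpos(d,b), near(d,d), on(d), on(e)}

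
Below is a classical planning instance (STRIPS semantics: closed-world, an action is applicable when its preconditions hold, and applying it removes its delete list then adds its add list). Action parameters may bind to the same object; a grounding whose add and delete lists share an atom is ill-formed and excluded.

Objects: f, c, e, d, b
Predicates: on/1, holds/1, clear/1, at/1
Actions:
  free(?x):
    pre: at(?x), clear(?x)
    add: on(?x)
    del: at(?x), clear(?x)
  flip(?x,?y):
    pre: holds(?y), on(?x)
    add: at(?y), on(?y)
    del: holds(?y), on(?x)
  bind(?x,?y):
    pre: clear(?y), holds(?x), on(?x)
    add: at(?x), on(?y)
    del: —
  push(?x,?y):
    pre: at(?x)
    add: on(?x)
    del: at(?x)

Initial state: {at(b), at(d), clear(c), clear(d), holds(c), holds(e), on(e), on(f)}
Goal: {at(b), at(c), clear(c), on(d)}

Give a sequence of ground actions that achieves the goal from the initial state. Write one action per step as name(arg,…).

free(d); flip(f,c)

1. free(d)  →  {at(b), clear(c), holds(c), holds(e), on(d), on(e), on(f)}
2. flip(f,c)  →  {at(b), at(c), clear(c), holds(e), on(c), on(d), on(e)}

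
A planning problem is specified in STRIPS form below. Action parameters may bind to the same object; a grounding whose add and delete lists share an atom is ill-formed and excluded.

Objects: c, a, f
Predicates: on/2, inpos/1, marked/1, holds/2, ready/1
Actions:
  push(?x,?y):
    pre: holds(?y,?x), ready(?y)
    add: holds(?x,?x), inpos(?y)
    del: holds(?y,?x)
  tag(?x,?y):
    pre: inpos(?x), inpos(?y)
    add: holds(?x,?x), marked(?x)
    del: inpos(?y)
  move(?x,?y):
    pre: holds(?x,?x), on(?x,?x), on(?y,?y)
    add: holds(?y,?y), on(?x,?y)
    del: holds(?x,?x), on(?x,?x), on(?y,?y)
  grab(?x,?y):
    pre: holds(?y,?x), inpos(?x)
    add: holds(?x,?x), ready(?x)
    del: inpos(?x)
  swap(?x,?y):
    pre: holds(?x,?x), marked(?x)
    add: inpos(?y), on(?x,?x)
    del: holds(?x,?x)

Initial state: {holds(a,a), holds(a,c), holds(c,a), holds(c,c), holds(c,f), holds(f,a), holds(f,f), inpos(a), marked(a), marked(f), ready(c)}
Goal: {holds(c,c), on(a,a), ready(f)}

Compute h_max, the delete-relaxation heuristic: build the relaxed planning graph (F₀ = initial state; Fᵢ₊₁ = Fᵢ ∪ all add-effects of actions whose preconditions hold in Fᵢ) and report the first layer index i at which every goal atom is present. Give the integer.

2

F0 = init (11 atoms)
F1 = F0 ∪ {inpos(c), inpos(f), on(a,a), on(f,f), ready(a)}  (16 atoms)
F2 = F1 ∪ {marked(c), on(a,f), on(f,a), ready(f)}  (20 atoms)
goal ⊆ F2  ⇒  h_max = 2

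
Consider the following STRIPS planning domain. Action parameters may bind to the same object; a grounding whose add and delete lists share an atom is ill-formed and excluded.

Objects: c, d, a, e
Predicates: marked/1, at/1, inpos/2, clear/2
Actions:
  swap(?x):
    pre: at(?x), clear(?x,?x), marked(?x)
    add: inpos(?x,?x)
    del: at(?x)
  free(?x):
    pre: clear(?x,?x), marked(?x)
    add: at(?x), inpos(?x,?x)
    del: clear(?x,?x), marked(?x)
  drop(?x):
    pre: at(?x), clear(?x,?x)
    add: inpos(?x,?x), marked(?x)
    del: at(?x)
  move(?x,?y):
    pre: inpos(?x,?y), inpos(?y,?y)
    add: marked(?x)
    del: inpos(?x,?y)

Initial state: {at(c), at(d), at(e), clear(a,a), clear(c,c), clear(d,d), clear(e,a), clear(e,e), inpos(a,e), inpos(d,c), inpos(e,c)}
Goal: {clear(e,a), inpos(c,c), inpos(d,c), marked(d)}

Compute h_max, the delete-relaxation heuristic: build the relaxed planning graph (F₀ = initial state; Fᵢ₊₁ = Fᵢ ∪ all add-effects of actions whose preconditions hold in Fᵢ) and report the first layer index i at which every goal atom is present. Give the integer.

1

F0 = init (11 atoms)
F1 = F0 ∪ {inpos(c,c), inpos(d,d), inpos(e,e), marked(c), marked(d), marked(e)}  (17 atoms)
goal ⊆ F1  ⇒  h_max = 1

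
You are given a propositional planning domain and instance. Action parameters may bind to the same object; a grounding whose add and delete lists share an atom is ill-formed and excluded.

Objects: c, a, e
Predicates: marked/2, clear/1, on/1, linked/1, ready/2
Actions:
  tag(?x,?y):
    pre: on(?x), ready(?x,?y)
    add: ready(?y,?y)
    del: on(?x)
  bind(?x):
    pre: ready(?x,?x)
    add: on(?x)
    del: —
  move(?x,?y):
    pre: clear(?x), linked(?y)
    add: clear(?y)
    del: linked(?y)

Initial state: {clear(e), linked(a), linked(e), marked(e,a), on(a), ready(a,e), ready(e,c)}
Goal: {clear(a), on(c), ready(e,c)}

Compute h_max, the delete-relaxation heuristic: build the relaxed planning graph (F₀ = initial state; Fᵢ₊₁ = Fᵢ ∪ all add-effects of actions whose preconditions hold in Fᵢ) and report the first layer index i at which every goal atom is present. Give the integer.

F0 = init (7 atoms)
F1 = F0 ∪ {clear(a), ready(e,e)}  (9 atoms)
F2 = F1 ∪ {on(e)}  (10 atoms)
F3 = F2 ∪ {ready(c,c)}  (11 atoms)
F4 = F3 ∪ {on(c)}  (12 atoms)
goal ⊆ F4  ⇒  h_max = 4

4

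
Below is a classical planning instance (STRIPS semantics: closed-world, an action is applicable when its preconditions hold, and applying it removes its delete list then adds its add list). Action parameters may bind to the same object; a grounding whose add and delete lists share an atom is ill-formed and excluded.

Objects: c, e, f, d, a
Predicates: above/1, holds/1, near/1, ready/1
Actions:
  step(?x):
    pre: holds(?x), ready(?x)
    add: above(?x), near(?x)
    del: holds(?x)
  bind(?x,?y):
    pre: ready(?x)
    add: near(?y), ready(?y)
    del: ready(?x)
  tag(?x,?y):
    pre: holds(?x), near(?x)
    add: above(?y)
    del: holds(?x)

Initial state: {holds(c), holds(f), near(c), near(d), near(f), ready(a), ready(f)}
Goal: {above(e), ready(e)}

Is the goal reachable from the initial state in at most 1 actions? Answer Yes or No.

1. bind(f,e)  →  {holds(c), holds(f), near(c), near(d), near(e), near(f), ready(a), ready(e)}
2. tag(c,e)  →  {above(e), holds(f), near(c), near(d), near(e), near(f), ready(a), ready(e)}
optimal plan length = 2; 2 > 1

No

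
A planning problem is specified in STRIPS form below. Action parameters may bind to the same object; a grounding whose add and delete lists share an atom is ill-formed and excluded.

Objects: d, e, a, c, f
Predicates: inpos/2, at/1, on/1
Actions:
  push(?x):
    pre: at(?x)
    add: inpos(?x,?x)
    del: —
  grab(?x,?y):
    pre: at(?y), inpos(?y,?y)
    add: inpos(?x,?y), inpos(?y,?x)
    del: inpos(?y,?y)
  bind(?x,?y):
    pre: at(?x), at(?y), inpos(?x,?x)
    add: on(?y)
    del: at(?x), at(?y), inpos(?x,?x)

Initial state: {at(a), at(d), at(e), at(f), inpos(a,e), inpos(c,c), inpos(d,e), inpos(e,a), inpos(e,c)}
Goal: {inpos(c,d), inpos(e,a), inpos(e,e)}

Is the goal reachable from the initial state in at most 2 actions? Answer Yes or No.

1. push(d)  →  {at(a), at(d), at(e), at(f), inpos(a,e), inpos(c,c), inpos(d,d), inpos(d,e), inpos(e,a), inpos(e,c)}
2. push(e)  →  {at(a), at(d), at(e), at(f), inpos(a,e), inpos(c,c), inpos(d,d), inpos(d,e), inpos(e,a), inpos(e,c), inpos(e,e)}
3. grab(c,d)  →  {at(a), at(d), at(e), at(f), inpos(a,e), inpos(c,c), inpos(c,d), inpos(d,c), inpos(d,e), inpos(e,a), inpos(e,c), inpos(e,e)}
optimal plan length = 3; 3 > 2

No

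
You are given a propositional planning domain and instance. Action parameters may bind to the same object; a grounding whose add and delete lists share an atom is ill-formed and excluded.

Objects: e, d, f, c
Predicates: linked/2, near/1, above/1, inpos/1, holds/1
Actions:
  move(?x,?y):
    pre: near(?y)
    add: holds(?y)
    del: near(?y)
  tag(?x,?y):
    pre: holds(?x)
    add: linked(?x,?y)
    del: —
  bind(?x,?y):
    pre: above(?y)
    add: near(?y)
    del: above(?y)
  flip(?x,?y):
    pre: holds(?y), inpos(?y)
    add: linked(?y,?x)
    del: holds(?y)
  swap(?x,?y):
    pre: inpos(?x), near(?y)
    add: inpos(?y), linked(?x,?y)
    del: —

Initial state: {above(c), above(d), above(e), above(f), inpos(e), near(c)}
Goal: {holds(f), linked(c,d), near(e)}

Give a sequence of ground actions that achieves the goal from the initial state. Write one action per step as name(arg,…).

move(e,c); tag(c,d); bind(e,e); bind(e,f); move(e,f)

1. move(e,c)  →  {above(c), above(d), above(e), above(f), holds(c), inpos(e)}
2. tag(c,d)  →  {above(c), above(d), above(e), above(f), holds(c), inpos(e), linked(c,d)}
3. bind(e,e)  →  {above(c), above(d), above(f), holds(c), inpos(e), linked(c,d), near(e)}
4. bind(e,f)  →  {above(c), above(d), holds(c), inpos(e), linked(c,d), near(e), near(f)}
5. move(e,f)  →  {above(c), above(d), holds(c), holds(f), inpos(e), linked(c,d), near(e)}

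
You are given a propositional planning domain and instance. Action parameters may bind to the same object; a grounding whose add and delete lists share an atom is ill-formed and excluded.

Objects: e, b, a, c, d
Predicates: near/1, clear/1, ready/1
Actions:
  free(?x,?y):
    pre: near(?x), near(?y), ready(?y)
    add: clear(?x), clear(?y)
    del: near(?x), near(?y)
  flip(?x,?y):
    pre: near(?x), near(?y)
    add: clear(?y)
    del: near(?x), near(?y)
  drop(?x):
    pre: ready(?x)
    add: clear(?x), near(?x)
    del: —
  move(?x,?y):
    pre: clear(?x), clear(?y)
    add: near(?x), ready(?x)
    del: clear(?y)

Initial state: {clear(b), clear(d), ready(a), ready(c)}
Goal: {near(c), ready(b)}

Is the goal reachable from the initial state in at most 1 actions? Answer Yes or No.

No

1. drop(c)  →  {clear(b), clear(c), clear(d), near(c), ready(a), ready(c)}
2. move(b,b)  →  {clear(c), clear(d), near(b), near(c), ready(a), ready(b), ready(c)}
optimal plan length = 2; 2 > 1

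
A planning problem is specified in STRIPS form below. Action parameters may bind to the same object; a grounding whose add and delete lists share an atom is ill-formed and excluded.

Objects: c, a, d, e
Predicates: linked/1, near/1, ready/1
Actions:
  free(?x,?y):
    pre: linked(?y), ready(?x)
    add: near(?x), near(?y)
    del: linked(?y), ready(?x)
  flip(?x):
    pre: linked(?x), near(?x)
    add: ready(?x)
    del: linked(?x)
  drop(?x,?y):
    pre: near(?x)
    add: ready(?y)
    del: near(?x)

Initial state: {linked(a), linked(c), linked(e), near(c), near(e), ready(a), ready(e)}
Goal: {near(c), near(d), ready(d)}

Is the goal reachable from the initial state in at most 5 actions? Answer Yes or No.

Yes

1. drop(c,d)  →  {linked(a), linked(c), linked(e), near(e), ready(a), ready(d), ready(e)}
2. free(d,c)  →  {linked(a), linked(e), near(c), near(d), near(e), ready(a), ready(e)}
3. drop(e,d)  →  {linked(a), linked(e), near(c), near(d), ready(a), ready(d), ready(e)}
optimal plan length = 3; 3 ≤ 5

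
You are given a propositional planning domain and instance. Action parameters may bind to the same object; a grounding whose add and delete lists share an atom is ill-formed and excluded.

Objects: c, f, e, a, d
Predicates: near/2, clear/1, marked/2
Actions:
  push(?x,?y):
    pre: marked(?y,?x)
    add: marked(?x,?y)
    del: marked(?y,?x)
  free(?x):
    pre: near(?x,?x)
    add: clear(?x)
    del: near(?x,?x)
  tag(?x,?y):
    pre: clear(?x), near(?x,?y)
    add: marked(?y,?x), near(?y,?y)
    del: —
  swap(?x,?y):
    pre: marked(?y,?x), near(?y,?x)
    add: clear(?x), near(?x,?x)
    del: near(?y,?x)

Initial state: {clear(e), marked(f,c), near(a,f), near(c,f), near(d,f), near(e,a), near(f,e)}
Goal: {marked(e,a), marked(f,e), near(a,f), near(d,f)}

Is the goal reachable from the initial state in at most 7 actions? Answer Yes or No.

1. push(c,f)  →  {clear(e), marked(c,f), near(a,f), near(c,f), near(d,f), near(e,a), near(f,e)}
2. tag(e,a)  →  {clear(e), marked(a,e), marked(c,f), near(a,a), near(a,f), near(c,f), near(d,f), near(e,a), near(f,e)}
3. push(e,a)  →  {clear(e), marked(c,f), marked(e,a), near(a,a), near(a,f), near(c,f), near(d,f), near(e,a), near(f,e)}
4. swap(f,c)  →  {clear(e), clear(f), marked(c,f), marked(e,a), near(a,a), near(a,f), near(d,f), near(e,a), near(f,e), near(f,f)}
5. tag(f,e)  →  {clear(e), clear(f), marked(c,f), marked(e,a), marked(e,f), near(a,a), near(a,f), near(d,f), near(e,a), near(e,e), near(f,e), near(f,f)}
6. push(f,e)  →  {clear(e), clear(f), marked(c,f), marked(e,a), marked(f,e), near(a,a), near(a,f), near(d,f), near(e,a), near(e,e), near(f,e), near(f,f)}
optimal plan length = 6; 6 ≤ 7

Yes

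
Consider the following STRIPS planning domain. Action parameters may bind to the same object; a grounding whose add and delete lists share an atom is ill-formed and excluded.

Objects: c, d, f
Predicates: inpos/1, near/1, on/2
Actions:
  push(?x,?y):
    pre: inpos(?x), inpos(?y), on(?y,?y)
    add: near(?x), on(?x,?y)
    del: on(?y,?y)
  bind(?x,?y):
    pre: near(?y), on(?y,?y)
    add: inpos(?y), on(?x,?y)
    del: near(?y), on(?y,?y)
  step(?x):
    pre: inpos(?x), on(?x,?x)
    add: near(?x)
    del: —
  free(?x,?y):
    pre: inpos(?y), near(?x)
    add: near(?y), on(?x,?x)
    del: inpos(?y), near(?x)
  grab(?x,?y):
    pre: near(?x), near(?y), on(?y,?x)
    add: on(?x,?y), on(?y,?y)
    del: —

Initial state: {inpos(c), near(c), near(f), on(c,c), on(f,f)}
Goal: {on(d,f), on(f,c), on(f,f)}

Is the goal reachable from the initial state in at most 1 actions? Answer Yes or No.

1. bind(d,f)  →  {inpos(c), inpos(f), near(c), on(c,c), on(d,f)}
2. push(f,c)  →  {inpos(c), inpos(f), near(c), near(f), on(d,f), on(f,c)}
3. free(f,c)  →  {inpos(f), near(c), on(d,f), on(f,c), on(f,f)}
optimal plan length = 3; 3 > 1

No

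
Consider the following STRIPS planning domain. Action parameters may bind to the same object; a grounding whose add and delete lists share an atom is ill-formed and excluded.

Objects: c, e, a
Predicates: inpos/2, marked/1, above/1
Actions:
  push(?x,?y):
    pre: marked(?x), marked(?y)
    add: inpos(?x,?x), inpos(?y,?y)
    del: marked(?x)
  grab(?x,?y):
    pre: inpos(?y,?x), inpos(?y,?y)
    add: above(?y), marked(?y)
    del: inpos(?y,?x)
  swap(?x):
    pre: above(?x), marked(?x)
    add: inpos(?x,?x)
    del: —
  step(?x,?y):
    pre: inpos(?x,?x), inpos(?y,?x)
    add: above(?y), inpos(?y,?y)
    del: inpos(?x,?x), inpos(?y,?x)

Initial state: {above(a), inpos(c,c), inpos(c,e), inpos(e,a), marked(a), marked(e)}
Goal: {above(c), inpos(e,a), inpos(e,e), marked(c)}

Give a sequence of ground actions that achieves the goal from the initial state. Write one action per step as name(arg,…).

1. push(e,e)  →  {above(a), inpos(c,c), inpos(c,e), inpos(e,a), inpos(e,e), marked(a)}
2. grab(c,c)  →  {above(a), above(c), inpos(c,e), inpos(e,a), inpos(e,e), marked(a), marked(c)}

push(e,e); grab(c,c)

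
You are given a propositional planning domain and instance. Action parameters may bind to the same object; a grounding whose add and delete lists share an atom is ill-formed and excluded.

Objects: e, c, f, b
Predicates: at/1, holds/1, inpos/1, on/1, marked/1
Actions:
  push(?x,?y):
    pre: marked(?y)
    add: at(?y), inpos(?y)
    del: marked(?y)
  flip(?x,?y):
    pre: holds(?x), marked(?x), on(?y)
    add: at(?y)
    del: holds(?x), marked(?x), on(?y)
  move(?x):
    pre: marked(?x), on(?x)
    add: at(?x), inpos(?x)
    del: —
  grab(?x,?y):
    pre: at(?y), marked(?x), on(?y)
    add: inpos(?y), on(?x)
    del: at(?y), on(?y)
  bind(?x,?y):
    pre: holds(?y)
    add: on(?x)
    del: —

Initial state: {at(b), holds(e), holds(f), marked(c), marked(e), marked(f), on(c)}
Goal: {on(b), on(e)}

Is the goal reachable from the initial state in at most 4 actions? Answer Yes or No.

Yes

1. bind(e,e)  →  {at(b), holds(e), holds(f), marked(c), marked(e), marked(f), on(c), on(e)}
2. bind(b,e)  →  {at(b), holds(e), holds(f), marked(c), marked(e), marked(f), on(b), on(c), on(e)}
optimal plan length = 2; 2 ≤ 4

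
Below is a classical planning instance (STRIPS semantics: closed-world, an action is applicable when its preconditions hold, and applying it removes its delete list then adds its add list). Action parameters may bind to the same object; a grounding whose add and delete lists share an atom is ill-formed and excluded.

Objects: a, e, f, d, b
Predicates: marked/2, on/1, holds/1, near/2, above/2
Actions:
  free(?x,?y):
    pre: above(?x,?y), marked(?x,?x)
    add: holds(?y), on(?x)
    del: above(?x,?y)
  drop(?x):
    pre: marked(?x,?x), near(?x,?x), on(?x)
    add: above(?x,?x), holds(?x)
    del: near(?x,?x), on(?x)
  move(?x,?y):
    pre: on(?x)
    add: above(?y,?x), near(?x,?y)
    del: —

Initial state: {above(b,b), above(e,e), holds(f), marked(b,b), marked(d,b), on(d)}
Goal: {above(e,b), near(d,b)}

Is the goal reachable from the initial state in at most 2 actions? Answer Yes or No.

1. free(b,b)  →  {above(e,e), holds(b), holds(f), marked(b,b), marked(d,b), on(b), on(d)}
2. move(d,b)  →  {above(b,d), above(e,e), holds(b), holds(f), marked(b,b), marked(d,b), near(d,b), on(b), on(d)}
3. move(b,e)  →  {above(b,d), above(e,b), above(e,e), holds(b), holds(f), marked(b,b), marked(d,b), near(b,e), near(d,b), on(b), on(d)}
optimal plan length = 3; 3 > 2

No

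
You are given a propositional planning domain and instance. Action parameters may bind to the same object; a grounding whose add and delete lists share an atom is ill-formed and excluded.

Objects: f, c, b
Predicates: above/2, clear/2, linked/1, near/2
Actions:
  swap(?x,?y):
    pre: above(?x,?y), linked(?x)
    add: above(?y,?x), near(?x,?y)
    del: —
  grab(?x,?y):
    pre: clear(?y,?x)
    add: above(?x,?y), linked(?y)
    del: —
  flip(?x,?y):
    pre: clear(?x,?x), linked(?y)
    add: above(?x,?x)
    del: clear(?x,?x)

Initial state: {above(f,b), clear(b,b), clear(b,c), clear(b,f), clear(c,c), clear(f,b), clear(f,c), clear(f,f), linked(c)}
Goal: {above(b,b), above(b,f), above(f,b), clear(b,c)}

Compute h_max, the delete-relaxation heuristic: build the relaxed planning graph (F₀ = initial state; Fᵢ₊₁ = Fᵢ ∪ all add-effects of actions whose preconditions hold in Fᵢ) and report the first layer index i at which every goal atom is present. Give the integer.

1

F0 = init (9 atoms)
F1 = F0 ∪ {above(b,b), above(b,f), above(c,b), above(c,c), above(c,f), above(f,f), linked(b), linked(f)}  (17 atoms)
goal ⊆ F1  ⇒  h_max = 1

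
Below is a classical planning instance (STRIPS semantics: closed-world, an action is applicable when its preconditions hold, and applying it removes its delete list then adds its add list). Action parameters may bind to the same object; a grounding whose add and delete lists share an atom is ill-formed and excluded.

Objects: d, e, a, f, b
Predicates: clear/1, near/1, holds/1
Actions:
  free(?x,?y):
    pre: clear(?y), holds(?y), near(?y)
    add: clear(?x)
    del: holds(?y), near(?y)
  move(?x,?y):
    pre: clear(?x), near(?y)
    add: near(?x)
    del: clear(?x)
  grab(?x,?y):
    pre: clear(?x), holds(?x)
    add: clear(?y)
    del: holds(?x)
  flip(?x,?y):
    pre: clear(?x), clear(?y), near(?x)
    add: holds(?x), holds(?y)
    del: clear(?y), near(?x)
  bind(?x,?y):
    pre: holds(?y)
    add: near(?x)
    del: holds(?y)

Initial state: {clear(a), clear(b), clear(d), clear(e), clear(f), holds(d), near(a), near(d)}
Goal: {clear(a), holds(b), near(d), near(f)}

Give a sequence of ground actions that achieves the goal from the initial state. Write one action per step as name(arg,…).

move(f,d); flip(a,b)

1. move(f,d)  →  {clear(a), clear(b), clear(d), clear(e), holds(d), near(a), near(d), near(f)}
2. flip(a,b)  →  {clear(a), clear(d), clear(e), holds(a), holds(b), holds(d), near(d), near(f)}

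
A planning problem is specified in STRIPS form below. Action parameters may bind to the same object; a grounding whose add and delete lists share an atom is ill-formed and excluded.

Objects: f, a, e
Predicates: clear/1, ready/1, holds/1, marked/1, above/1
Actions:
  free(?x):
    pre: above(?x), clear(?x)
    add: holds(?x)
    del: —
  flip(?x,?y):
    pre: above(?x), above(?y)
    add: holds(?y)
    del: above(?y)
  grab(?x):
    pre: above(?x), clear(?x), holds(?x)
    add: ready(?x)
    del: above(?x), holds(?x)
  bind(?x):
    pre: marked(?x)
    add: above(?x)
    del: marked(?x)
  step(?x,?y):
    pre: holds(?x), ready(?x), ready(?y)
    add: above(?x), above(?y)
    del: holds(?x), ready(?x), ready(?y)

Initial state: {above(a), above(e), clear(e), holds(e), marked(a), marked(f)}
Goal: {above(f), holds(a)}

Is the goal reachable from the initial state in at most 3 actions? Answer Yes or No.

Yes

1. flip(a,a)  →  {above(e), clear(e), holds(a), holds(e), marked(a), marked(f)}
2. bind(f)  →  {above(e), above(f), clear(e), holds(a), holds(e), marked(a)}
optimal plan length = 2; 2 ≤ 3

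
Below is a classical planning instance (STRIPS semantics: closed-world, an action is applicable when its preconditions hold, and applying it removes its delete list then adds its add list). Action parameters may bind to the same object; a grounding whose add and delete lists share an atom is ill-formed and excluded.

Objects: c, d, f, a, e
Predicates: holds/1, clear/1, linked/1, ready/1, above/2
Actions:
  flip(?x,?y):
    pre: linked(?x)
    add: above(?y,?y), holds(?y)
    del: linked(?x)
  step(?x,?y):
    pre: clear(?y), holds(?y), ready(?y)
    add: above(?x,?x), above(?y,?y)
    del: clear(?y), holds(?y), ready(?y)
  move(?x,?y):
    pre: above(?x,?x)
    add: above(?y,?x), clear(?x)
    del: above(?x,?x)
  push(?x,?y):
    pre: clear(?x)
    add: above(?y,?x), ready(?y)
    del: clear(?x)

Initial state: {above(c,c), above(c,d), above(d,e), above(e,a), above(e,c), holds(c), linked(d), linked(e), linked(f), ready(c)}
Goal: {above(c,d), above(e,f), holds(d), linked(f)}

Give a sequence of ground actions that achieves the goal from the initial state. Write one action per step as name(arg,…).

flip(d,d); flip(e,f); move(f,e)

1. flip(d,d)  →  {above(c,c), above(c,d), above(d,d), above(d,e), above(e,a), above(e,c), holds(c), holds(d), linked(e), linked(f), ready(c)}
2. flip(e,f)  →  {above(c,c), above(c,d), above(d,d), above(d,e), above(e,a), above(e,c), above(f,f), holds(c), holds(d), holds(f), linked(f), ready(c)}
3. move(f,e)  →  {above(c,c), above(c,d), above(d,d), above(d,e), above(e,a), above(e,c), above(e,f), clear(f), holds(c), holds(d), holds(f), linked(f), ready(c)}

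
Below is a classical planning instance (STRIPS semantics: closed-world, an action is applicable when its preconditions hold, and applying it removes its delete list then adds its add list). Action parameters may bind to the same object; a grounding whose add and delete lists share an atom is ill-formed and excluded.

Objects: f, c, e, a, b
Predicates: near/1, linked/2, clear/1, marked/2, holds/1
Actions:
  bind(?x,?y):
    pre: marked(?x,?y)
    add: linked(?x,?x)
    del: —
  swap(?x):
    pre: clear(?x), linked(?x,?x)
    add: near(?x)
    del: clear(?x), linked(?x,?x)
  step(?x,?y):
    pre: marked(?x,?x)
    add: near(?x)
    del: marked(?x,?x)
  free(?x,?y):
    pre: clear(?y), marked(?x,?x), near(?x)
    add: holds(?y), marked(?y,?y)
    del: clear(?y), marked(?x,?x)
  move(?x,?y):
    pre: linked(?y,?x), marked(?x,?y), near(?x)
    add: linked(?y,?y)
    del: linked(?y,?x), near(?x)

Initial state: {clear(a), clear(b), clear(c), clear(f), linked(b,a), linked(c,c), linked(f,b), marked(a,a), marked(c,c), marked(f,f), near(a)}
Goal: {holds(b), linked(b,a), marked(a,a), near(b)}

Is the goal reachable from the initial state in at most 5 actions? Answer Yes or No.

Yes

1. swap(c)  →  {clear(a), clear(b), clear(f), linked(b,a), linked(f,b), marked(a,a), marked(c,c), marked(f,f), near(a), near(c)}
2. free(c,b)  →  {clear(a), clear(f), holds(b), linked(b,a), linked(f,b), marked(a,a), marked(b,b), marked(f,f), near(a), near(c)}
3. step(b,f)  →  {clear(a), clear(f), holds(b), linked(b,a), linked(f,b), marked(a,a), marked(f,f), near(a), near(b), near(c)}
optimal plan length = 3; 3 ≤ 5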